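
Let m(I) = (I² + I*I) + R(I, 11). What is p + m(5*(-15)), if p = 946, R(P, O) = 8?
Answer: 12204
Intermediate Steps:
m(I) = 8 + 2*I² (m(I) = (I² + I*I) + 8 = (I² + I²) + 8 = 2*I² + 8 = 8 + 2*I²)
p + m(5*(-15)) = 946 + (8 + 2*(5*(-15))²) = 946 + (8 + 2*(-75)²) = 946 + (8 + 2*5625) = 946 + (8 + 11250) = 946 + 11258 = 12204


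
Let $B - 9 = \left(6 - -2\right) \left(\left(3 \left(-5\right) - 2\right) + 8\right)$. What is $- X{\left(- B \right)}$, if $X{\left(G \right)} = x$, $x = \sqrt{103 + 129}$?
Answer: $- 2 \sqrt{58} \approx -15.232$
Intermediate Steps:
$x = 2 \sqrt{58}$ ($x = \sqrt{232} = 2 \sqrt{58} \approx 15.232$)
$B = -63$ ($B = 9 + \left(6 - -2\right) \left(\left(3 \left(-5\right) - 2\right) + 8\right) = 9 + \left(6 + 2\right) \left(\left(-15 - 2\right) + 8\right) = 9 + 8 \left(-17 + 8\right) = 9 + 8 \left(-9\right) = 9 - 72 = -63$)
$X{\left(G \right)} = 2 \sqrt{58}$
$- X{\left(- B \right)} = - 2 \sqrt{58}$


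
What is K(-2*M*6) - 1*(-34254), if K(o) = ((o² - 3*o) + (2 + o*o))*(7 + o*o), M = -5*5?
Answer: 16120467968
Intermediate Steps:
M = -25
K(o) = (7 + o²)*(2 - 3*o + 2*o²) (K(o) = ((o² - 3*o) + (2 + o²))*(7 + o²) = (2 - 3*o + 2*o²)*(7 + o²) = (7 + o²)*(2 - 3*o + 2*o²))
K(-2*M*6) - 1*(-34254) = (14 - 21*(-2*(-25))*6 - 3*(-2*(-25)*6)³ + 2*(-2*(-25)*6)⁴ + 16*(-2*(-25)*6)²) - 1*(-34254) = (14 - 1050*6 - 3*(50*6)³ + 2*(50*6)⁴ + 16*(50*6)²) + 34254 = (14 - 21*300 - 3*300³ + 2*300⁴ + 16*300²) + 34254 = (14 - 6300 - 3*27000000 + 2*8100000000 + 16*90000) + 34254 = (14 - 6300 - 81000000 + 16200000000 + 1440000) + 34254 = 16120433714 + 34254 = 16120467968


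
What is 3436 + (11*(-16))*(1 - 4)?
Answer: 3964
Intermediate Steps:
3436 + (11*(-16))*(1 - 4) = 3436 - 176*(-3) = 3436 + 528 = 3964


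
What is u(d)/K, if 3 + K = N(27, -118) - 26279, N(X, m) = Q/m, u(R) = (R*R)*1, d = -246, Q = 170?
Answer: -3570444/1550723 ≈ -2.3024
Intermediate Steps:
u(R) = R**2 (u(R) = R**2*1 = R**2)
N(X, m) = 170/m
K = -1550723/59 (K = -3 + (170/(-118) - 26279) = -3 + (170*(-1/118) - 26279) = -3 + (-85/59 - 26279) = -3 - 1550546/59 = -1550723/59 ≈ -26283.)
u(d)/K = (-246)**2/(-1550723/59) = 60516*(-59/1550723) = -3570444/1550723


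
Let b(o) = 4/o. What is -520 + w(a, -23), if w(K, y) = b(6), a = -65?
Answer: -1558/3 ≈ -519.33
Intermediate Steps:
w(K, y) = ⅔ (w(K, y) = 4/6 = 4*(⅙) = ⅔)
-520 + w(a, -23) = -520 + ⅔ = -1558/3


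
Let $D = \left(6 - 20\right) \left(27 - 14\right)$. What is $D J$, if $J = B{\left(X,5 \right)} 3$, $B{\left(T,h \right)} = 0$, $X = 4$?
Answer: $0$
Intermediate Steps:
$J = 0$ ($J = 0 \cdot 3 = 0$)
$D = -182$ ($D = \left(6 - 20\right) 13 = \left(-14\right) 13 = -182$)
$D J = \left(-182\right) 0 = 0$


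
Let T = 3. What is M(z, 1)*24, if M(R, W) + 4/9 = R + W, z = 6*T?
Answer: 1336/3 ≈ 445.33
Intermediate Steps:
z = 18 (z = 6*3 = 18)
M(R, W) = -4/9 + R + W (M(R, W) = -4/9 + (R + W) = -4/9 + R + W)
M(z, 1)*24 = (-4/9 + 18 + 1)*24 = (167/9)*24 = 1336/3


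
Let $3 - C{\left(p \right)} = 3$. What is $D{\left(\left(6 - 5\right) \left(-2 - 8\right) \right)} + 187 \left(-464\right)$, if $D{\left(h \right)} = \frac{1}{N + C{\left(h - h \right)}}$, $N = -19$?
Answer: $- \frac{1648593}{19} \approx -86768.0$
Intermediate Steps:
$C{\left(p \right)} = 0$ ($C{\left(p \right)} = 3 - 3 = 0$)
$D{\left(h \right)} = - \frac{1}{19}$ ($D{\left(h \right)} = \frac{1}{-19 + 0} = \frac{1}{-19} = - \frac{1}{19}$)
$D{\left(\left(6 - 5\right) \left(-2 - 8\right) \right)} + 187 \left(-464\right) = - \frac{1}{19} + 187 \left(-464\right) = - \frac{1}{19} - 86768 = - \frac{1648593}{19}$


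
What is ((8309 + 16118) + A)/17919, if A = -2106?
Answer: 22321/17919 ≈ 1.2457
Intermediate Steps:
((8309 + 16118) + A)/17919 = ((8309 + 16118) - 2106)/17919 = (24427 - 2106)*(1/17919) = 22321*(1/17919) = 22321/17919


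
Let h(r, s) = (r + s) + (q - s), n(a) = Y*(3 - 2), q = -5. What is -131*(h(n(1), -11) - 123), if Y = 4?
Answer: 16244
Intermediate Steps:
n(a) = 4 (n(a) = 4*(3 - 2) = 4*1 = 4)
h(r, s) = -5 + r (h(r, s) = (r + s) + (-5 - s) = -5 + r)
-131*(h(n(1), -11) - 123) = -131*((-5 + 4) - 123) = -131*(-1 - 123) = -131*(-124) = 16244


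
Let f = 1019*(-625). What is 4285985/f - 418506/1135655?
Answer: -205357452157/28930811125 ≈ -7.0982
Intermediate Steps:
f = -636875
4285985/f - 418506/1135655 = 4285985/(-636875) - 418506/1135655 = 4285985*(-1/636875) - 418506*1/1135655 = -857197/127375 - 418506/1135655 = -205357452157/28930811125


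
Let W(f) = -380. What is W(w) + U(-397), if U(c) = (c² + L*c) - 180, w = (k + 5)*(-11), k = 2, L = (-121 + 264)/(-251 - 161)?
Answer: 64760959/412 ≈ 1.5719e+5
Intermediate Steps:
L = -143/412 (L = 143/(-412) = 143*(-1/412) = -143/412 ≈ -0.34709)
w = -77 (w = (2 + 5)*(-11) = 7*(-11) = -77)
U(c) = -180 + c² - 143*c/412 (U(c) = (c² - 143*c/412) - 180 = -180 + c² - 143*c/412)
W(w) + U(-397) = -380 + (-180 + (-397)² - 143/412*(-397)) = -380 + (-180 + 157609 + 56771/412) = -380 + 64917519/412 = 64760959/412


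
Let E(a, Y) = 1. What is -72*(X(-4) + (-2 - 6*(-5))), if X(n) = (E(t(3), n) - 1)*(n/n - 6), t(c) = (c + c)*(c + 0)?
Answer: -2016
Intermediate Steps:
t(c) = 2*c**2 (t(c) = (2*c)*c = 2*c**2)
X(n) = 0 (X(n) = (1 - 1)*(n/n - 6) = 0*(1 - 6) = 0*(-5) = 0)
-72*(X(-4) + (-2 - 6*(-5))) = -72*(0 + (-2 - 6*(-5))) = -72*(0 + (-2 + 30)) = -72*(0 + 28) = -72*28 = -2016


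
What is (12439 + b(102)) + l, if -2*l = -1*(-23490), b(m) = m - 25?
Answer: 771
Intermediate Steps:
b(m) = -25 + m
l = -11745 (l = -(-1)*(-23490)/2 = -½*23490 = -11745)
(12439 + b(102)) + l = (12439 + (-25 + 102)) - 11745 = (12439 + 77) - 11745 = 12516 - 11745 = 771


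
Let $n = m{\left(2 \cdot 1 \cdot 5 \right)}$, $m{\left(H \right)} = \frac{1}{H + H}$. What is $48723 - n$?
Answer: $\frac{974459}{20} \approx 48723.0$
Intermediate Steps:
$m{\left(H \right)} = \frac{1}{2 H}$
$n = \frac{1}{20}$ ($n = \frac{1}{2 \cdot 2 \cdot 1 \cdot 5} = \frac{1}{2 \cdot 2 \cdot 5} = \frac{1}{2 \cdot 10} = \frac{1}{2} \cdot \frac{1}{10} = \frac{1}{20} \approx 0.05$)
$48723 - n = 48723 - \frac{1}{20} = \frac{974459}{20}$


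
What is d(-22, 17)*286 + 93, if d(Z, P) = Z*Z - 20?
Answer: 132797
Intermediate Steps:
d(Z, P) = -20 + Z**2 (d(Z, P) = Z**2 - 20 = -20 + Z**2)
d(-22, 17)*286 + 93 = (-20 + (-22)**2)*286 + 93 = (-20 + 484)*286 + 93 = 464*286 + 93 = 132704 + 93 = 132797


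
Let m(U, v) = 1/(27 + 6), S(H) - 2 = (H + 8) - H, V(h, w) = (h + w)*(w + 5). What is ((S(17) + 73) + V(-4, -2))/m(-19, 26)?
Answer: 2145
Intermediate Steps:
V(h, w) = (5 + w)*(h + w) (V(h, w) = (h + w)*(5 + w) = (5 + w)*(h + w))
S(H) = 10 (S(H) = 2 + ((H + 8) - H) = 2 + ((8 + H) - H) = 2 + 8 = 10)
m(U, v) = 1/33
((S(17) + 73) + V(-4, -2))/m(-19, 26) = ((10 + 73) + ((-2)² + 5*(-4) + 5*(-2) - 4*(-2)))/(1/33) = (83 + (4 - 20 - 10 + 8))*33 = (83 - 18)*33 = 65*33 = 2145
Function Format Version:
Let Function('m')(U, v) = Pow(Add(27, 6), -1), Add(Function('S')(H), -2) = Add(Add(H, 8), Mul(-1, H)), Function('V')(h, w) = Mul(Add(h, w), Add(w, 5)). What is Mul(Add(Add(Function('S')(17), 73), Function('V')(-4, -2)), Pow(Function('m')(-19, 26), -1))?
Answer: 2145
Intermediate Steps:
Function('V')(h, w) = Mul(Add(5, w), Add(h, w)) (Function('V')(h, w) = Mul(Add(h, w), Add(5, w)) = Mul(Add(5, w), Add(h, w)))
Function('S')(H) = 10 (Function('S')(H) = Add(2, Add(Add(H, 8), Mul(-1, H))) = Add(2, Add(Add(8, H), Mul(-1, H))) = Add(2, 8) = 10)
Function('m')(U, v) = Rational(1, 33) (Function('m')(U, v) = Pow(33, -1) = Rational(1, 33))
Mul(Add(Add(Function('S')(17), 73), Function('V')(-4, -2)), Pow(Function('m')(-19, 26), -1)) = Mul(Add(Add(10, 73), Add(Pow(-2, 2), Mul(5, -4), Mul(5, -2), Mul(-4, -2))), Pow(Rational(1, 33), -1)) = Mul(Add(83, Add(4, -20, -10, 8)), 33) = Mul(Add(83, -18), 33) = Mul(65, 33) = 2145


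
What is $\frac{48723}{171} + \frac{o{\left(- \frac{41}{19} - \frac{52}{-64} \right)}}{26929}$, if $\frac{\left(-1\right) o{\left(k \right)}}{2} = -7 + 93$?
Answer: $\frac{437344085}{1534953} \approx 284.92$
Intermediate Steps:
$o{\left(k \right)} = -172$ ($o{\left(k \right)} = - 2 \left(-7 + 93\right) = \left(-2\right) 86 = -172$)
$\frac{48723}{171} + \frac{o{\left(- \frac{41}{19} - \frac{52}{-64} \right)}}{26929} = \frac{48723}{171} - \frac{172}{26929} = 48723 \cdot \frac{1}{171} - \frac{172}{26929} = \frac{16241}{57} - \frac{172}{26929} = \frac{437344085}{1534953}$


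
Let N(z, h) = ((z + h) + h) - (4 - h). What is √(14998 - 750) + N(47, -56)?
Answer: -125 + 2*√3562 ≈ -5.6350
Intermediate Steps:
N(z, h) = -4 + z + 3*h (N(z, h) = ((h + z) + h) + (-4 + h) = (z + 2*h) + (-4 + h) = -4 + z + 3*h)
√(14998 - 750) + N(47, -56) = √(14998 - 750) + (-4 + 47 + 3*(-56)) = √14248 + (-4 + 47 - 168) = 2*√3562 - 125 = -125 + 2*√3562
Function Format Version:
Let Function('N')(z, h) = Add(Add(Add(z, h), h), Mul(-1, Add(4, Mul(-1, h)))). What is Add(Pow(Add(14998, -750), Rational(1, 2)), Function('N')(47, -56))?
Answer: Add(-125, Mul(2, Pow(3562, Rational(1, 2)))) ≈ -5.6350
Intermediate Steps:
Function('N')(z, h) = Add(-4, z, Mul(3, h)) (Function('N')(z, h) = Add(Add(Add(h, z), h), Add(-4, h)) = Add(Add(z, Mul(2, h)), Add(-4, h)) = Add(-4, z, Mul(3, h)))
Add(Pow(Add(14998, -750), Rational(1, 2)), Function('N')(47, -56)) = Add(Pow(Add(14998, -750), Rational(1, 2)), Add(-4, 47, Mul(3, -56))) = Add(Pow(14248, Rational(1, 2)), Add(-4, 47, -168)) = Add(Mul(2, Pow(3562, Rational(1, 2))), -125) = Add(-125, Mul(2, Pow(3562, Rational(1, 2))))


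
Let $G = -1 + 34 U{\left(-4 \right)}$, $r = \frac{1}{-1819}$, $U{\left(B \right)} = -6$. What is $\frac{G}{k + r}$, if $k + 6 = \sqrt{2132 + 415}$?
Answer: $- \frac{4070148925}{8308277042} - \frac{2034888015 \sqrt{283}}{8308277042} \approx -4.6101$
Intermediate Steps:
$k = -6 + 3 \sqrt{283}$ ($k = -6 + \sqrt{2132 + 415} = -6 + \sqrt{2547} = -6 + 3 \sqrt{283} \approx 44.468$)
$r = - \frac{1}{1819} \approx -0.00054975$
$G = -205$ ($G = -1 + 34 \left(-6\right) = -1 - 204 = -205$)
$\frac{G}{k + r} = - \frac{205}{\left(-6 + 3 \sqrt{283}\right) - \frac{1}{1819}} = - \frac{205}{- \frac{10915}{1819} + 3 \sqrt{283}}$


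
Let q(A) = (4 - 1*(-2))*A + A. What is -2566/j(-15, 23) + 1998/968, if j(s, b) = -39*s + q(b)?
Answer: -248345/180532 ≈ -1.3756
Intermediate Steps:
q(A) = 7*A (q(A) = (4 + 2)*A + A = 6*A + A = 7*A)
j(s, b) = -39*s + 7*b
-2566/j(-15, 23) + 1998/968 = -2566/(-39*(-15) + 7*23) + 1998/968 = -2566/(585 + 161) + 1998*(1/968) = -2566/746 + 999/484 = -2566*1/746 + 999/484 = -1283/373 + 999/484 = -248345/180532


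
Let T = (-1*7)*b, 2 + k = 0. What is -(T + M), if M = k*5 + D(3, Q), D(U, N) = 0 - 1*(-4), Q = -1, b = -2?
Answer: -8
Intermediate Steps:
D(U, N) = 4 (D(U, N) = 0 + 4 = 4)
k = -2 (k = -2 + 0 = -2)
M = -6 (M = -2*5 + 4 = -10 + 4 = -6)
T = 14 (T = -1*7*(-2) = -7*(-2) = 14)
-(T + M) = -(14 - 6) = -1*8 = -8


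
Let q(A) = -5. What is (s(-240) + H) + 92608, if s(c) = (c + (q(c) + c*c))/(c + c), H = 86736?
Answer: 17205553/96 ≈ 1.7922e+5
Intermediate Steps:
s(c) = (-5 + c + c²)/(2*c) (s(c) = (c + (-5 + c*c))/(c + c) = (c + (-5 + c²))/((2*c)) = (-5 + c + c²)*(1/(2*c)) = (-5 + c + c²)/(2*c))
(s(-240) + H) + 92608 = ((½)*(-5 - 240*(1 - 240))/(-240) + 86736) + 92608 = ((½)*(-1/240)*(-5 - 240*(-239)) + 86736) + 92608 = ((½)*(-1/240)*(-5 + 57360) + 86736) + 92608 = ((½)*(-1/240)*57355 + 86736) + 92608 = (-11471/96 + 86736) + 92608 = 8315185/96 + 92608 = 17205553/96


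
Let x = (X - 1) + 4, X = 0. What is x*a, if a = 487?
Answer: 1461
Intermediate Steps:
x = 3 (x = (0 - 1) + 4 = -1 + 4 = 3)
x*a = 3*487 = 1461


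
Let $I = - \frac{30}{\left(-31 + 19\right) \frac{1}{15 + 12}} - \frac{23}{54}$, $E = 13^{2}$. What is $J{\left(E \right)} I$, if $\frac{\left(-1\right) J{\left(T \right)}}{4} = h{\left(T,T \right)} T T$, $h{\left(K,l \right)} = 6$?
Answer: $- \frac{413791768}{9} \approx -4.5977 \cdot 10^{7}$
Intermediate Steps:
$E = 169$
$J{\left(T \right)} = - 24 T^{2}$ ($J{\left(T \right)} = - 4 \cdot 6 T T = - 4 \cdot 6 T^{2} = - 24 T^{2}$)
$I = \frac{1811}{27}$ ($I = - \frac{30}{\left(-12\right) \frac{1}{27}} - \frac{23}{54} = - \frac{30}{- \frac{4}{9}} - \frac{23}{54} = \left(-30\right) \left(- \frac{9}{4}\right) - \frac{23}{54} = \frac{135}{2} - \frac{23}{54} = \frac{1811}{27} \approx 67.074$)
$J{\left(E \right)} I = - 24 \cdot 169^{2} \cdot \frac{1811}{27} = \left(-24\right) 28561 \cdot \frac{1811}{27} = \left(-685464\right) \frac{1811}{27} = - \frac{413791768}{9}$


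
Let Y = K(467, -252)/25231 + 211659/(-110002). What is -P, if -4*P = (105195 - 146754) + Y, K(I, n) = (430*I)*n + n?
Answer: -120917283837231/11101841848 ≈ -10892.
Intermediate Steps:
K(I, n) = n + 430*I*n (K(I, n) = 430*I*n + n = n + 430*I*n)
Y = -5571922496973/2775460462 (Y = -252*(1 + 430*467)/25231 + 211659/(-110002) = -252*(1 + 200810)*(1/25231) + 211659*(-1/110002) = -252*200811*(1/25231) - 211659/110002 = -50604372*1/25231 - 211659/110002 = -50604372/25231 - 211659/110002 = -5571922496973/2775460462 ≈ -2007.6)
P = 120917283837231/11101841848 (P = -((105195 - 146754) - 5571922496973/2775460462)/4 = -(-41559 - 5571922496973/2775460462)/4 = -1/4*(-120917283837231/2775460462) = 120917283837231/11101841848 ≈ 10892.)
-P = -1*120917283837231/11101841848 = -120917283837231/11101841848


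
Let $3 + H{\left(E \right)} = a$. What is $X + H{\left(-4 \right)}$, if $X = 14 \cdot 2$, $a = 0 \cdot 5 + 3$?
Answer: $28$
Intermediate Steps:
$a = 3$ ($a = 0 + 3 = 3$)
$H{\left(E \right)} = 0$ ($H{\left(E \right)} = -3 + 3 = 0$)
$X = 28$
$X + H{\left(-4 \right)} = 28 + 0 = 28$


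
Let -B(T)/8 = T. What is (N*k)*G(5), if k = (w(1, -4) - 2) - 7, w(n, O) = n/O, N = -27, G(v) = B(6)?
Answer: -11988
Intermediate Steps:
B(T) = -8*T
G(v) = -48 (G(v) = -8*6 = -48)
k = -37/4 (k = (1/(-4) - 2) - 7 = (1*(-¼) - 2) - 7 = (-¼ - 2) - 7 = -9/4 - 7 = -37/4 ≈ -9.2500)
(N*k)*G(5) = -27*(-37/4)*(-48) = (999/4)*(-48) = -11988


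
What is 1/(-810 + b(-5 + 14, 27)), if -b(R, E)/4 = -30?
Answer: -1/690 ≈ -0.0014493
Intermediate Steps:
b(R, E) = 120 (b(R, E) = -4*(-30) = 120)
1/(-810 + b(-5 + 14, 27)) = 1/(-810 + 120) = 1/(-690) = -1/690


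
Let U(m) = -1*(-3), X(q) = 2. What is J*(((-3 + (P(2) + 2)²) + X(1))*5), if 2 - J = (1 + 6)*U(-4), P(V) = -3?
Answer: 0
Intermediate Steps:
U(m) = 3
J = -19 (J = 2 - (1 + 6)*3 = 2 - 7*3 = 2 - 1*21 = 2 - 21 = -19)
J*(((-3 + (P(2) + 2)²) + X(1))*5) = -19*((-3 + (-3 + 2)²) + 2)*5 = -19*((-3 + (-1)²) + 2)*5 = -19*((-3 + 1) + 2)*5 = -19*(-2 + 2)*5 = -0*5 = -19*0 = 0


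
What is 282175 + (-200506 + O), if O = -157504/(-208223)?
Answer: 17005521691/208223 ≈ 81670.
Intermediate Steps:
O = 157504/208223 (O = -157504*(-1/208223) = 157504/208223 ≈ 0.75642)
282175 + (-200506 + O) = 282175 + (-200506 + 157504/208223) = 282175 - 41749803334/208223 = 17005521691/208223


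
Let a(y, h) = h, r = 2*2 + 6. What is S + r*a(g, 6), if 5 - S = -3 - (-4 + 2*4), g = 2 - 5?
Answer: 72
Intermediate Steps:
r = 10 (r = 4 + 6 = 10)
g = -3
S = 12 (S = 5 - (-3 - (-4 + 2*4)) = 5 - (-3 - (-4 + 8)) = 5 - (-3 - 1*4) = 5 - (-3 - 4) = 5 - 1*(-7) = 5 + 7 = 12)
S + r*a(g, 6) = 12 + 10*6 = 12 + 60 = 72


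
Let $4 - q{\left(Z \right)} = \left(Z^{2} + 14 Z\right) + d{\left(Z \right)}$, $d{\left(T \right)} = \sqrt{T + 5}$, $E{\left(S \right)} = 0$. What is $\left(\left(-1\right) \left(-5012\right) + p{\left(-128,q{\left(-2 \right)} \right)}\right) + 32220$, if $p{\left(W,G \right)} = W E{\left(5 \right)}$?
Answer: $37232$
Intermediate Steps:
$d{\left(T \right)} = \sqrt{5 + T}$
$q{\left(Z \right)} = 4 - Z^{2} - \sqrt{5 + Z} - 14 Z$ ($q{\left(Z \right)} = 4 - \left(\left(Z^{2} + 14 Z\right) + \sqrt{5 + Z}\right) = 4 - \left(Z^{2} + \sqrt{5 + Z} + 14 Z\right) = 4 - Z^{2} - \sqrt{5 + Z} - 14 Z$)
$p{\left(W,G \right)} = 0$ ($p{\left(W,G \right)} = W 0 = 0$)
$\left(\left(-1\right) \left(-5012\right) + p{\left(-128,q{\left(-2 \right)} \right)}\right) + 32220 = \left(\left(-1\right) \left(-5012\right) + 0\right) + 32220 = \left(5012 + 0\right) + 32220 = 5012 + 32220 = 37232$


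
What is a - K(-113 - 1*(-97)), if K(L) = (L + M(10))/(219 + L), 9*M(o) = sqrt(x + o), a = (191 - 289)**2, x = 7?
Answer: 1949628/203 - sqrt(17)/1827 ≈ 9604.1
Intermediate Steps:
a = 9604 (a = (-98)**2 = 9604)
M(o) = sqrt(7 + o)/9
K(L) = (L + sqrt(17)/9)/(219 + L) (K(L) = (L + sqrt(7 + 10)/9)/(219 + L) = (L + sqrt(17)/9)/(219 + L))
a - K(-113 - 1*(-97)) = 9604 - ((-113 - 1*(-97)) + sqrt(17)/9)/(219 + (-113 - 1*(-97))) = 9604 - ((-113 + 97) + sqrt(17)/9)/(219 + (-113 + 97)) = 9604 - (-16 + sqrt(17)/9)/(219 - 16) = 9604 - (-16 + sqrt(17)/9)/203 = 9604 - (-16/203 + sqrt(17)/1827) = 9604 + (16/203 - sqrt(17)/1827) = 1949628/203 - sqrt(17)/1827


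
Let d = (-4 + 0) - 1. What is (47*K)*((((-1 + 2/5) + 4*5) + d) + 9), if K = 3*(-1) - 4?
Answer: -38493/5 ≈ -7698.6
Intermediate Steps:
K = -7 (K = -3 - 4 = -7)
d = -5 (d = -4 - 1 = -5)
(47*K)*((((-1 + 2/5) + 4*5) + d) + 9) = (47*(-7))*((((-1 + 2/5) + 4*5) - 5) + 9) = -329*((((-1 + 2*(⅕)) + 20) - 5) + 9) = -329*((((-1 + ⅖) + 20) - 5) + 9) = -329*(((-⅗ + 20) - 5) + 9) = -329*((97/5 - 5) + 9) = -329*(72/5 + 9) = -329*117/5 = -38493/5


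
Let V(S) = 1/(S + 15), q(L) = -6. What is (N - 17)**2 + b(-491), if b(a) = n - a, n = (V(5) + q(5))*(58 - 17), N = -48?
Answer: 89441/20 ≈ 4472.0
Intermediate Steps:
V(S) = 1/(15 + S)
n = -4879/20 (n = (1/(15 + 5) - 6)*(58 - 17) = (1/20 - 6)*41 = -119/20*41 = -4879/20 ≈ -243.95)
b(a) = -4879/20 - a
(N - 17)**2 + b(-491) = (-48 - 17)**2 + (-4879/20 - 1*(-491)) = (-65)**2 + (-4879/20 + 491) = 4225 + 4941/20 = 89441/20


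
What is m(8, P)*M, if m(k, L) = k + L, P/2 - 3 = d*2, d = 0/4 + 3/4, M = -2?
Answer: -34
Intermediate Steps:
d = ¾ (d = 0*(¼) + 3*(¼) = 0 + ¾ = ¾ ≈ 0.75000)
P = 9 (P = 6 + 2*((¾)*2) = 6 + 2*(3/2) = 6 + 3 = 9)
m(k, L) = L + k
m(8, P)*M = (9 + 8)*(-2) = 17*(-2) = -34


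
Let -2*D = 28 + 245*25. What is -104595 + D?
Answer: -215343/2 ≈ -1.0767e+5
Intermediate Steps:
D = -6153/2 (D = -(28 + 245*25)/2 = -(28 + 6125)/2 = -½*6153 = -6153/2 ≈ -3076.5)
-104595 + D = -104595 - 6153/2 = -215343/2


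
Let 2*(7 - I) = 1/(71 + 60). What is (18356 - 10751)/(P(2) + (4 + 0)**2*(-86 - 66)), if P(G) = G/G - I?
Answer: -30654/9827 ≈ -3.1194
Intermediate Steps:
I = 1833/262 (I = 7 - 1/(2*(71 + 60)) = 7 - 1/2/131 = 7 - 1/2*1/131 = 7 - 1/262 = 1833/262 ≈ 6.9962)
P(G) = -1571/262 (P(G) = G/G - 1*1833/262 = 1 - 1833/262 = -1571/262)
(18356 - 10751)/(P(2) + (4 + 0)**2*(-86 - 66)) = (18356 - 10751)/(-1571/262 + (4 + 0)**2*(-86 - 66)) = 7605/(-1571/262 + 4**2*(-152)) = 7605/(-1571/262 + 16*(-152)) = 7605/(-1571/262 - 2432) = 7605/(-638755/262) = 7605*(-262/638755) = -30654/9827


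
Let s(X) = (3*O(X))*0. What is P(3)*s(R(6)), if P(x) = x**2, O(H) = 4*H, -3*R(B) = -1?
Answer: 0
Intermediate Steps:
R(B) = 1/3 (R(B) = -1/3*(-1) = 1/3)
s(X) = 0 (s(X) = (3*(4*X))*0 = (12*X)*0 = 0)
P(3)*s(R(6)) = 3**2*0 = 9*0 = 0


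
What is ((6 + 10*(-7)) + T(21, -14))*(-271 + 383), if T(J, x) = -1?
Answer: -7280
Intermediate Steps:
((6 + 10*(-7)) + T(21, -14))*(-271 + 383) = ((6 + 10*(-7)) - 1)*(-271 + 383) = ((6 - 70) - 1)*112 = (-64 - 1)*112 = -65*112 = -7280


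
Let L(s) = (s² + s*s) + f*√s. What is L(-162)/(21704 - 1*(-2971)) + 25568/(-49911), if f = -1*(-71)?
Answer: 662946056/410517975 + 213*I*√2/8225 ≈ 1.6149 + 0.036623*I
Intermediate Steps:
f = 71
L(s) = 2*s² + 71*√s (L(s) = (s² + s*s) + 71*√s = (s² + s²) + 71*√s = 2*s² + 71*√s)
L(-162)/(21704 - 1*(-2971)) + 25568/(-49911) = (2*(-162)² + 71*√(-162))/(21704 - 1*(-2971)) + 25568/(-49911) = (2*26244 + 71*(9*I*√2))/(21704 + 2971) + 25568*(-1/49911) = (52488 + 639*I*√2)/24675 - 25568/49911 = (52488 + 639*I*√2)*(1/24675) - 25568/49911 = (17496/8225 + 213*I*√2/8225) - 25568/49911 = 662946056/410517975 + 213*I*√2/8225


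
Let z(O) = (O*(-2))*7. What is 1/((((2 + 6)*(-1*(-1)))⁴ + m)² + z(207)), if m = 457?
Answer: 1/20726911 ≈ 4.8246e-8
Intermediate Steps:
z(O) = -14*O (z(O) = -2*O*7 = -14*O)
1/((((2 + 6)*(-1*(-1)))⁴ + m)² + z(207)) = 1/((((2 + 6)*(-1*(-1)))⁴ + 457)² - 14*207) = 1/(((8*1)⁴ + 457)² - 2898) = 1/((8⁴ + 457)² - 2898) = 1/((4096 + 457)² - 2898) = 1/(4553² - 2898) = 1/(20729809 - 2898) = 1/20726911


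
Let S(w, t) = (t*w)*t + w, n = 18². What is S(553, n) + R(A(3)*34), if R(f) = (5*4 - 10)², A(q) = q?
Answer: 58052381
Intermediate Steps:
n = 324
S(w, t) = w + w*t² (S(w, t) = w*t² + w = w + w*t²)
R(f) = 100 (R(f) = (20 - 10)² = 10² = 100)
S(553, n) + R(A(3)*34) = 553*(1 + 324²) + 100 = 553*(1 + 104976) + 100 = 553*104977 + 100 = 58052281 + 100 = 58052381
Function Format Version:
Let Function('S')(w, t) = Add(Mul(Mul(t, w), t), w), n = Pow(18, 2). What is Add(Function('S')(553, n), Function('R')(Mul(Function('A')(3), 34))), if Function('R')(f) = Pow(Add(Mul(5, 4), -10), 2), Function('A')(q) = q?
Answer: 58052381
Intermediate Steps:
n = 324
Function('S')(w, t) = Add(w, Mul(w, Pow(t, 2))) (Function('S')(w, t) = Add(Mul(w, Pow(t, 2)), w) = Add(w, Mul(w, Pow(t, 2))))
Function('R')(f) = 100 (Function('R')(f) = Pow(Add(20, -10), 2) = Pow(10, 2) = 100)
Add(Function('S')(553, n), Function('R')(Mul(Function('A')(3), 34))) = Add(Mul(553, Add(1, Pow(324, 2))), 100) = Add(Mul(553, Add(1, 104976)), 100) = Add(Mul(553, 104977), 100) = Add(58052281, 100) = 58052381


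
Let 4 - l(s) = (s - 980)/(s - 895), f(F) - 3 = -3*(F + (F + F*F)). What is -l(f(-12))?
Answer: -3671/1252 ≈ -2.9321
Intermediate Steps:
f(F) = 3 - 6*F - 3*F² (f(F) = 3 - 3*(F + (F + F*F)) = 3 - 3*(F + (F + F²)) = 3 - 3*(F² + 2*F) = 3 + (-6*F - 3*F²) = 3 - 6*F - 3*F²)
l(s) = 4 - (-980 + s)/(-895 + s) (l(s) = 4 - (s - 980)/(s - 895) = 4 - (-980 + s)/(-895 + s))
-l(f(-12)) = -(-2600 + 3*(3 - 6*(-12) - 3*(-12)²))/(-895 + (3 - 6*(-12) - 3*(-12)²)) = -(-2600 + 3*(3 + 72 - 3*144))/(-895 + (3 + 72 - 3*144)) = -(-2600 + 3*(3 + 72 - 432))/(-895 + (3 + 72 - 432)) = -(-2600 + 3*(-357))/(-895 - 357) = -(-2600 - 1071)/(-1252) = -(-1)*(-3671)/1252 = -1*3671/1252 = -3671/1252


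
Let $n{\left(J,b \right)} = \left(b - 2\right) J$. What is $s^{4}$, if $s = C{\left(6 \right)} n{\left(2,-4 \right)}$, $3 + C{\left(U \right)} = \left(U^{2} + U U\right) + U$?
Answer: $656100000000$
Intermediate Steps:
$C{\left(U \right)} = -3 + U + 2 U^{2}$ ($C{\left(U \right)} = -3 + \left(\left(U^{2} + U U\right) + U\right) = -3 + \left(\left(U^{2} + U^{2}\right) + U\right) = -3 + \left(2 U^{2} + U\right) = -3 + \left(U + 2 U^{2}\right) = -3 + U + 2 U^{2}$)
$n{\left(J,b \right)} = J \left(-2 + b\right)$ ($n{\left(J,b \right)} = \left(-2 + b\right) J = J \left(-2 + b\right)$)
$s = -900$ ($s = \left(-3 + 6 + 2 \cdot 6^{2}\right) 2 \left(-2 - 4\right) = \left(-3 + 6 + 2 \cdot 36\right) 2 \left(-6\right) = \left(-3 + 6 + 72\right) \left(-12\right) = 75 \left(-12\right) = -900$)
$s^{4} = \left(-900\right)^{4} = 656100000000$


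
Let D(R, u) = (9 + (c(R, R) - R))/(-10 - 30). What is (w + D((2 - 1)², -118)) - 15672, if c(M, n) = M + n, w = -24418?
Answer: -160361/4 ≈ -40090.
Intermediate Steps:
D(R, u) = -9/40 - R/40 (D(R, u) = (9 + ((R + R) - R))/(-10 - 30) = (9 + (2*R - R))/(-40) = (9 + R)*(-1/40) = -9/40 - R/40)
(w + D((2 - 1)², -118)) - 15672 = (-24418 + (-9/40 - (2 - 1)²/40)) - 15672 = (-24418 + (-9/40 - 1/40*1²)) - 15672 = (-24418 + (-9/40 - 1/40*1)) - 15672 = (-24418 + (-9/40 - 1/40)) - 15672 = (-24418 - ¼) - 15672 = -97673/4 - 15672 = -160361/4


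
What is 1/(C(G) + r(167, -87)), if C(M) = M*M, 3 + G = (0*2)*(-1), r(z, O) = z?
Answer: 1/176 ≈ 0.0056818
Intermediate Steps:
G = -3 (G = -3 + (0*2)*(-1) = -3 + 0*(-1) = -3 + 0 = -3)
C(M) = M**2
1/(C(G) + r(167, -87)) = 1/((-3)**2 + 167) = 1/(9 + 167) = 1/176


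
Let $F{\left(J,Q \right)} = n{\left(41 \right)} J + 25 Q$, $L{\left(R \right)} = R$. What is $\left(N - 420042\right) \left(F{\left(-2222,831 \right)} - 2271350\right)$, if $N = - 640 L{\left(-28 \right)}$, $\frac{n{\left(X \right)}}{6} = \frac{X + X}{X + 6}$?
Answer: $\frac{42974878268378}{47} \approx 9.1436 \cdot 10^{11}$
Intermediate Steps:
$n{\left(X \right)} = \frac{12 X}{6 + X}$ ($n{\left(X \right)} = 6 \frac{X + X}{X + 6} = 6 \frac{2 X}{6 + X} = \frac{12 X}{6 + X}$)
$N = 17920$ ($N = \left(-640\right) \left(-28\right) = 17920$)
$F{\left(J,Q \right)} = 25 Q + \frac{492 J}{47}$ ($F{\left(J,Q \right)} = 12 \cdot 41 \frac{1}{6 + 41} J + 25 Q = 12 \cdot 41 \cdot \frac{1}{47} J + 25 Q = \frac{492 J}{47} + 25 Q = 25 Q + \frac{492 J}{47}$)
$\left(N - 420042\right) \left(F{\left(-2222,831 \right)} - 2271350\right) = \left(17920 - 420042\right) \left(\left(25 \cdot 831 + \frac{492}{47} \left(-2222\right)\right) - 2271350\right) = - 402122 \left(\left(20775 - \frac{1093224}{47}\right) - 2271350\right) = - 402122 \left(- \frac{116799}{47} - 2271350\right) = \left(-402122\right) \left(- \frac{106870249}{47}\right) = \frac{42974878268378}{47}$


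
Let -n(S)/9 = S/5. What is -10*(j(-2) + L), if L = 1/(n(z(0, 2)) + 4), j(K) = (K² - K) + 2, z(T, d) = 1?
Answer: -930/11 ≈ -84.545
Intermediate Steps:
j(K) = 2 + K² - K
n(S) = -9*S/5
L = 5/11 (L = 1/(-9/5*1 + 4) = 1/(-9/5 + 4) = 1/(11/5) = 5/11 ≈ 0.45455)
-10*(j(-2) + L) = -10*((2 + (-2)² - 1*(-2)) + 5/11) = -10*((2 + 4 + 2) + 5/11) = -10*(8 + 5/11) = -10*93/11 = -930/11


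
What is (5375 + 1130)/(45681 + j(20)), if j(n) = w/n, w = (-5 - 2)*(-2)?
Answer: 65050/456817 ≈ 0.14240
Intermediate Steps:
w = 14 (w = -7*(-2) = 14)
j(n) = 14/n
(5375 + 1130)/(45681 + j(20)) = (5375 + 1130)/(45681 + 14/20) = 6505/(45681 + 14*(1/20)) = 6505/(45681 + 7/10) = 6505/(456817/10) = 6505*(10/456817) = 65050/456817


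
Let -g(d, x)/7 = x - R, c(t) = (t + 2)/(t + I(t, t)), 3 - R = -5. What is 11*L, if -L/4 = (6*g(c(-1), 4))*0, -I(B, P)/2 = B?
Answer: 0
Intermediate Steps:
R = 8 (R = 3 - 1*(-5) = 3 + 5 = 8)
I(B, P) = -2*B
c(t) = -(2 + t)/t (c(t) = (t + 2)/(t - 2*t) = (2 + t)/((-t)) = (2 + t)*(-1/t) = -(2 + t)/t)
g(d, x) = 56 - 7*x (g(d, x) = -7*(x - 1*8) = -7*(x - 8) = -7*(-8 + x) = 56 - 7*x)
L = 0 (L = -4*6*(56 - 7*4)*0 = -4*6*(56 - 28)*0 = -4*6*28*0 = -672*0 = -4*0 = 0)
11*L = 11*0 = 0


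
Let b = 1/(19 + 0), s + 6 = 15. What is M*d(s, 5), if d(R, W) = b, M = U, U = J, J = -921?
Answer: -921/19 ≈ -48.474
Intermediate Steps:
s = 9 (s = -6 + 15 = 9)
U = -921
M = -921
b = 1/19 ≈ 0.052632
d(R, W) = 1/19
M*d(s, 5) = -921*1/19 = -921/19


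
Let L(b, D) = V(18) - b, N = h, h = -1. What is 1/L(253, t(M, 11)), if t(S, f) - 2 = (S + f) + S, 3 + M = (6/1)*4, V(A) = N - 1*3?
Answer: -1/257 ≈ -0.0038911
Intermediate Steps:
N = -1
V(A) = -4 (V(A) = -1 - 1*3 = -1 - 3 = -4)
M = 21 (M = -3 + (6/1)*4 = -3 + (6*1)*4 = -3 + 6*4 = -3 + 24 = 21)
t(S, f) = 2 + f + 2*S (t(S, f) = 2 + ((S + f) + S) = 2 + (f + 2*S) = 2 + f + 2*S)
L(b, D) = -4 - b
1/L(253, t(M, 11)) = 1/(-4 - 1*253) = 1/(-4 - 253) = 1/(-257) = -1/257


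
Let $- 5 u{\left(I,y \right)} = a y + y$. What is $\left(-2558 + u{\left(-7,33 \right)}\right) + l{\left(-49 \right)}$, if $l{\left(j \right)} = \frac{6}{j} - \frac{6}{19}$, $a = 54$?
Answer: $- \frac{2719859}{931} \approx -2921.4$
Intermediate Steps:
$l{\left(j \right)} = - \frac{6}{19} + \frac{6}{j}$ ($l{\left(j \right)} = \frac{6}{j} - \frac{6}{19} = - \frac{6}{19} + \frac{6}{j}$)
$u{\left(I,y \right)} = - 11 y$ ($u{\left(I,y \right)} = - \frac{54 y + y}{5} = - \frac{55 y}{5} = - 11 y$)
$\left(-2558 + u{\left(-7,33 \right)}\right) + l{\left(-49 \right)} = \left(-2558 - 363\right) - \left(\frac{6}{19} - \frac{6}{-49}\right) = \left(-2558 - 363\right) + \left(- \frac{6}{19} + 6 \left(- \frac{1}{49}\right)\right) = -2921 - \frac{408}{931} = - \frac{2719859}{931}$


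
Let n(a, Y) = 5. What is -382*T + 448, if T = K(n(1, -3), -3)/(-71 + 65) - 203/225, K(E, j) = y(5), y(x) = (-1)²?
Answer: 192671/225 ≈ 856.32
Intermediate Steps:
y(x) = 1
K(E, j) = 1
T = -481/450 (T = 1/(-71 + 65) - 203/225 = 1/(-6) - 203*1/225 = 1*(-⅙) - 203/225 = -⅙ - 203/225 = -481/450 ≈ -1.0689)
-382*T + 448 = -382*(-481/450) + 448 = 91871/225 + 448 = 192671/225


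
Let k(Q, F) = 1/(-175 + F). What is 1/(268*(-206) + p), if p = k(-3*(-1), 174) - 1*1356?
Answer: -1/56565 ≈ -1.7679e-5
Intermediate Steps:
p = -1357 (p = 1/(-175 + 174) - 1*1356 = 1/(-1) - 1356 = -1 - 1356 = -1357)
1/(268*(-206) + p) = 1/(268*(-206) - 1357) = 1/(-55208 - 1357) = 1/(-56565) = -1/56565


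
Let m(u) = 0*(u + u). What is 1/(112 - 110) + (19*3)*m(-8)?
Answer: 1/2 ≈ 0.50000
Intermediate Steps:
m(u) = 0 (m(u) = 0*(2*u) = 0)
1/(112 - 110) + (19*3)*m(-8) = 1/(112 - 110) + (19*3)*0 = 1/2 + 57*0 = 1/2 + 0 = 1/2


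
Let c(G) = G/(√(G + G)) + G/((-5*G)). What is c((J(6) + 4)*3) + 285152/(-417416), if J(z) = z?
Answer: -230397/260885 + √15 ≈ 2.9898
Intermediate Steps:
c(G) = -⅕ + √2*√G/2 (c(G) = G/(√(2*G)) + G*(-1/(5*G)) = G/((√2*√G)) - ⅕ = G*(√2/(2*√G)) - ⅕ = √2*√G/2 - ⅕ = -⅕ + √2*√G/2)
c((J(6) + 4)*3) + 285152/(-417416) = (-⅕ + √2*√((6 + 4)*3)/2) + 285152/(-417416) = (-⅕ + √2*√(10*3)/2) + 285152*(-1/417416) = (-⅕ + √2*√30/2) - 35644/52177 = (-⅕ + √15) - 35644/52177 = -230397/260885 + √15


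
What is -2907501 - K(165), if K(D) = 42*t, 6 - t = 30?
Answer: -2906493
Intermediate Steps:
t = -24 (t = 6 - 1*30 = 6 - 30 = -24)
K(D) = -1008 (K(D) = 42*(-24) = -1008)
-2907501 - K(165) = -2907501 - 1*(-1008) = -2907501 + 1008 = -2906493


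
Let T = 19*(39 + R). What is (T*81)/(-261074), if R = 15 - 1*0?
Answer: -41553/130537 ≈ -0.31832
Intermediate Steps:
R = 15 (R = 15 + 0 = 15)
T = 1026 (T = 19*(39 + 15) = 19*54 = 1026)
(T*81)/(-261074) = (1026*81)/(-261074) = 83106*(-1/261074) = -41553/130537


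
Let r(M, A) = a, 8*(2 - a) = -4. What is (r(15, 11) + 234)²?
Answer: 223729/4 ≈ 55932.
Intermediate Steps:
a = 5/2 (a = 2 - ⅛*(-4) = 2 + ½ = 5/2 ≈ 2.5000)
r(M, A) = 5/2
(r(15, 11) + 234)² = (5/2 + 234)² = (473/2)² = 223729/4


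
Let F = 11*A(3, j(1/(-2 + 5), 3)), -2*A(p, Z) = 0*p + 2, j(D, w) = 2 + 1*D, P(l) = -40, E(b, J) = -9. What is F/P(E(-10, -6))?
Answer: 11/40 ≈ 0.27500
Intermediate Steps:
j(D, w) = 2 + D
A(p, Z) = -1 (A(p, Z) = -(0*p + 2)/2 = -(0 + 2)/2 = -½*2 = -1)
F = -11 (F = 11*(-1) = -11)
F/P(E(-10, -6)) = -11/(-40) = -11*(-1/40) = 11/40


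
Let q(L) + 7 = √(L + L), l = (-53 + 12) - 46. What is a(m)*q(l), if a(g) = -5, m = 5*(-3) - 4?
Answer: 35 - 5*I*√174 ≈ 35.0 - 65.955*I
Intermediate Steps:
m = -19 (m = -15 - 4 = -19)
l = -87 (l = -41 - 46 = -87)
q(L) = -7 + √2*√L (q(L) = -7 + √(L + L) = -7 + √(2*L) = -7 + √2*√L)
a(m)*q(l) = -5*(-7 + √2*√(-87)) = -5*(-7 + √2*(I*√87)) = -5*(-7 + I*√174) = 35 - 5*I*√174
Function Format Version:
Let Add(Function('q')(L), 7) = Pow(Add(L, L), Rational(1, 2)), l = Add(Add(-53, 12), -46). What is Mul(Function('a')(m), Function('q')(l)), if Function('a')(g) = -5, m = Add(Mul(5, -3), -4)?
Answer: Add(35, Mul(-5, I, Pow(174, Rational(1, 2)))) ≈ Add(35.000, Mul(-65.955, I))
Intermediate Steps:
m = -19 (m = Add(-15, -4) = -19)
l = -87 (l = Add(-41, -46) = -87)
Function('q')(L) = Add(-7, Mul(Pow(2, Rational(1, 2)), Pow(L, Rational(1, 2)))) (Function('q')(L) = Add(-7, Pow(Add(L, L), Rational(1, 2))) = Add(-7, Pow(Mul(2, L), Rational(1, 2))) = Add(-7, Mul(Pow(2, Rational(1, 2)), Pow(L, Rational(1, 2)))))
Mul(Function('a')(m), Function('q')(l)) = Mul(-5, Add(-7, Mul(Pow(2, Rational(1, 2)), Pow(-87, Rational(1, 2))))) = Mul(-5, Add(-7, Mul(Pow(2, Rational(1, 2)), Mul(I, Pow(87, Rational(1, 2)))))) = Mul(-5, Add(-7, Mul(I, Pow(174, Rational(1, 2))))) = Add(35, Mul(-5, I, Pow(174, Rational(1, 2))))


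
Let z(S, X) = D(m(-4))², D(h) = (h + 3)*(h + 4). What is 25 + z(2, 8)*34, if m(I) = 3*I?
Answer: 176281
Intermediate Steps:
D(h) = (3 + h)*(4 + h)
z(S, X) = 5184 (z(S, X) = (12 + (3*(-4))² + 7*(3*(-4)))² = (12 + (-12)² + 7*(-12))² = (12 + 144 - 84)² = 72² = 5184)
25 + z(2, 8)*34 = 25 + 5184*34 = 25 + 176256 = 176281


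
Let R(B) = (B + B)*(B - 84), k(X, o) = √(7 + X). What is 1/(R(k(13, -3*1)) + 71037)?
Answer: 71077/5051375449 + 336*√5/5051375449 ≈ 1.4220e-5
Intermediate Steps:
R(B) = 2*B*(-84 + B) (R(B) = (2*B)*(-84 + B) = 2*B*(-84 + B))
1/(R(k(13, -3*1)) + 71037) = 1/(2*√(7 + 13)*(-84 + √(7 + 13)) + 71037) = 1/(2*√20*(-84 + √20) + 71037) = 1/(2*(2*√5)*(-84 + 2*√5) + 71037) = 1/(4*√5*(-84 + 2*√5) + 71037) = 1/(71037 + 4*√5*(-84 + 2*√5))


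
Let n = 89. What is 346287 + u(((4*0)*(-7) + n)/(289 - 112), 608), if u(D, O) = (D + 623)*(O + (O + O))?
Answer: 87529813/59 ≈ 1.4836e+6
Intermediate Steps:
u(D, O) = 3*O*(623 + D) (u(D, O) = (623 + D)*(O + 2*O) = (623 + D)*(3*O) = 3*O*(623 + D))
346287 + u(((4*0)*(-7) + n)/(289 - 112), 608) = 346287 + 3*608*(623 + ((4*0)*(-7) + 89)/(289 - 112)) = 346287 + 3*608*(623 + (0*(-7) + 89)/177) = 346287 + 3*608*(623 + (0 + 89)*(1/177)) = 346287 + 3*608*(623 + 89*(1/177)) = 346287 + 3*608*(623 + 89/177) = 346287 + 3*608*(110360/177) = 346287 + 67098880/59 = 87529813/59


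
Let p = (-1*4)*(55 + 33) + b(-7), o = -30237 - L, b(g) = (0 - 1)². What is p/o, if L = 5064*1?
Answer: 117/11767 ≈ 0.0099431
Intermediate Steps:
L = 5064
b(g) = 1 (b(g) = (-1)² = 1)
o = -35301 (o = -30237 - 1*5064 = -30237 - 5064 = -35301)
p = -351 (p = (-1*4)*(55 + 33) + 1 = -4*88 + 1 = -352 + 1 = -351)
p/o = -351/(-35301) = -351*(-1/35301) = 117/11767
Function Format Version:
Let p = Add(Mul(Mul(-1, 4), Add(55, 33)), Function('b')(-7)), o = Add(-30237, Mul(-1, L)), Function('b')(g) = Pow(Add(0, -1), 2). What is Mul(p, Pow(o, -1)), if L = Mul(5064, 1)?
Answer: Rational(117, 11767) ≈ 0.0099431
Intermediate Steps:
L = 5064
Function('b')(g) = 1 (Function('b')(g) = Pow(-1, 2) = 1)
o = -35301 (o = Add(-30237, Mul(-1, 5064)) = Add(-30237, -5064) = -35301)
p = -351 (p = Add(Mul(Mul(-1, 4), Add(55, 33)), 1) = Add(Mul(-4, 88), 1) = Add(-352, 1) = -351)
Mul(p, Pow(o, -1)) = Mul(-351, Pow(-35301, -1)) = Mul(-351, Rational(-1, 35301)) = Rational(117, 11767)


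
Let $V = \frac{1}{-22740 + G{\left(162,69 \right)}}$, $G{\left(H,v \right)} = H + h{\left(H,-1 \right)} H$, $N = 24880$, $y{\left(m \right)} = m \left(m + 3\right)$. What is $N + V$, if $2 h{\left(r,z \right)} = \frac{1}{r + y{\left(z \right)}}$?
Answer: $\frac{89876486960}{3612399} \approx 24880.0$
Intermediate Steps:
$y{\left(m \right)} = m \left(3 + m\right)$
$h{\left(r,z \right)} = \frac{1}{2 \left(r + z \left(3 + z\right)\right)}$
$G{\left(H,v \right)} = H + \frac{H}{2 \left(-2 + H\right)}$ ($G{\left(H,v \right)} = H + \frac{1}{2 \left(H - \left(3 - 1\right)\right)} H = H + \frac{1}{2 \left(H - 2\right)} H = H + \frac{1}{2 \left(-2 + H\right)} H = H + \frac{H}{2 \left(-2 + H\right)}$)
$V = - \frac{160}{3612399}$ ($V = \frac{1}{-22740 + \frac{1}{2} \cdot 162 \frac{1}{-2 + 162} \left(-3 + 2 \cdot 162\right)} = \frac{1}{-22740 + \frac{1}{2} \cdot 162 \cdot \frac{1}{160} \left(-3 + 324\right)} = \frac{1}{-22740 + \frac{1}{2} \cdot 162 \cdot \frac{1}{160} \cdot 321} = \frac{1}{-22740 + \frac{26001}{160}} = \frac{1}{- \frac{3612399}{160}} = - \frac{160}{3612399} \approx -4.4292 \cdot 10^{-5}$)
$N + V = 24880 - \frac{160}{3612399} = \frac{89876486960}{3612399}$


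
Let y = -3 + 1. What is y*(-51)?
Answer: 102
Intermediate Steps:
y = -2
y*(-51) = -2*(-51) = 102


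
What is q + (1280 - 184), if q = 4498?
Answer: 5594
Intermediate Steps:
q + (1280 - 184) = 4498 + (1280 - 184) = 4498 + 1096 = 5594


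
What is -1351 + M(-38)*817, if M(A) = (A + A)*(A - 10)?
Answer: 2979065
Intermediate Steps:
M(A) = 2*A*(-10 + A) (M(A) = (2*A)*(-10 + A) = 2*A*(-10 + A))
-1351 + M(-38)*817 = -1351 + (2*(-38)*(-10 - 38))*817 = -1351 + (2*(-38)*(-48))*817 = -1351 + 3648*817 = -1351 + 2980416 = 2979065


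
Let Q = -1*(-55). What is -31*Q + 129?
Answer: -1576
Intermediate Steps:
Q = 55
-31*Q + 129 = -31*55 + 129 = -1705 + 129 = -1576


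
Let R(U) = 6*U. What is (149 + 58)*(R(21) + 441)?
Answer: 117369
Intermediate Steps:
(149 + 58)*(R(21) + 441) = (149 + 58)*(6*21 + 441) = 207*(126 + 441) = 207*567 = 117369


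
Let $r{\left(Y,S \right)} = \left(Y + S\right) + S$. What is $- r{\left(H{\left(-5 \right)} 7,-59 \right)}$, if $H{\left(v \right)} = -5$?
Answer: $153$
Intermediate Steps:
$r{\left(Y,S \right)} = Y + 2 S$ ($r{\left(Y,S \right)} = \left(S + Y\right) + S = Y + 2 S$)
$- r{\left(H{\left(-5 \right)} 7,-59 \right)} = - (\left(-5\right) 7 + 2 \left(-59\right)) = - (-35 - 118) = \left(-1\right) \left(-153\right) = 153$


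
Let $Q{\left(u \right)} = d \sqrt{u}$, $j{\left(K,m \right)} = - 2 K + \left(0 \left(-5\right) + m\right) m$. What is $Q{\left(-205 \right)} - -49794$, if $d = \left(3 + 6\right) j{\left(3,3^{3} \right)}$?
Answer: $49794 + 6507 i \sqrt{205} \approx 49794.0 + 93166.0 i$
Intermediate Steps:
$j{\left(K,m \right)} = m^{2} - 2 K$ ($j{\left(K,m \right)} = - 2 K + \left(0 + m\right) m = - 2 K + m m = - 2 K + m^{2} = m^{2} - 2 K$)
$d = 6507$ ($d = \left(3 + 6\right) \left(\left(3^{3}\right)^{2} - 6\right) = 9 \left(27^{2} - 6\right) = 9 \left(729 - 6\right) = 9 \cdot 723 = 6507$)
$Q{\left(u \right)} = 6507 \sqrt{u}$
$Q{\left(-205 \right)} - -49794 = 6507 \sqrt{-205} - -49794 = 6507 i \sqrt{205} + 49794 = 49794 + 6507 i \sqrt{205}$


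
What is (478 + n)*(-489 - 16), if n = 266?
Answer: -375720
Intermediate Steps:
(478 + n)*(-489 - 16) = (478 + 266)*(-489 - 16) = 744*(-505) = -375720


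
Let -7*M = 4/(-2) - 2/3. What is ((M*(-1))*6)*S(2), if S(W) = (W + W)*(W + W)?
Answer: -256/7 ≈ -36.571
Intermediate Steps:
S(W) = 4*W² (S(W) = (2*W)*(2*W) = 4*W²)
M = 8/21 (M = -(4/(-2) - 2/3)/7 = -(4*(-½) - 2*⅓)/7 = -(-2 - ⅔)/7 = -⅐*(-8/3) = 8/21 ≈ 0.38095)
((M*(-1))*6)*S(2) = (((8/21)*(-1))*6)*(4*2²) = (-8/21*6)*(4*4) = -16/7*16 = -256/7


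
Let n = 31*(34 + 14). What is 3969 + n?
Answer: 5457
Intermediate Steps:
n = 1488 (n = 31*48 = 1488)
3969 + n = 3969 + 1488 = 5457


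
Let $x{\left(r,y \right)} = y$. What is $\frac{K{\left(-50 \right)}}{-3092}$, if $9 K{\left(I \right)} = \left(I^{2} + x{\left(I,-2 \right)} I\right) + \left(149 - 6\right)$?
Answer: $- \frac{2743}{27828} \approx -0.09857$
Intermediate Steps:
$K{\left(I \right)} = \frac{143}{9} - \frac{2 I}{9} + \frac{I^{2}}{9}$ ($K{\left(I \right)} = \frac{\left(I^{2} - 2 I\right) + \left(149 - 6\right)}{9} = \frac{\left(I^{2} - 2 I\right) + 143}{9} = \frac{143 + I^{2} - 2 I}{9} = \frac{143}{9} - \frac{2 I}{9} + \frac{I^{2}}{9}$)
$\frac{K{\left(-50 \right)}}{-3092} = \frac{\frac{143}{9} - - \frac{100}{9} + \frac{\left(-50\right)^{2}}{9}}{-3092} = \left(\frac{143}{9} + \frac{100}{9} + \frac{1}{9} \cdot 2500\right) \left(- \frac{1}{3092}\right) = \left(\frac{143}{9} + \frac{100}{9} + \frac{2500}{9}\right) \left(- \frac{1}{3092}\right) = \frac{2743}{9} \left(- \frac{1}{3092}\right) = - \frac{2743}{27828}$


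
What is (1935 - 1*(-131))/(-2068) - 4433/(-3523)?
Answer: 72651/280214 ≈ 0.25927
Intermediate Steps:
(1935 - 1*(-131))/(-2068) - 4433/(-3523) = (1935 + 131)*(-1/2068) - 4433*(-1/3523) = 2066*(-1/2068) + 341/271 = -1033/1034 + 341/271 = 72651/280214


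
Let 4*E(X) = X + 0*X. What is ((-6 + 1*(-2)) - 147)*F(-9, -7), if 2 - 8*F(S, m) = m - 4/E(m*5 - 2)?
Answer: -49135/296 ≈ -166.00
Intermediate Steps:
E(X) = X/4 (E(X) = (X + 0*X)/4 = (X + 0)/4 = X/4)
F(S, m) = ¼ + 1/(2*(-½ + 5*m/4)) - m/8 (F(S, m) = ¼ - (m - 4*4/(m*5 - 2))/8 = ¼ - (m - 4*4/(5*m - 2))/8 = ¼ - (m - 4*4/(-2 + 5*m))/8 = ¼ - (m - 4/(-½ + 5*m/4))/8 = ¼ + (1/(2*(-½ + 5*m/4)) - m/8) = ¼ + 1/(2*(-½ + 5*m/4)) - m/8)
((-6 + 1*(-2)) - 147)*F(-9, -7) = ((-6 + 1*(-2)) - 147)*((16 + (-2 + 5*(-7))*(2 - 1*(-7)))/(8*(-2 + 5*(-7)))) = ((-6 - 2) - 147)*((16 + (-2 - 35)*(2 + 7))/(8*(-2 - 35))) = (-8 - 147)*((⅛)*(16 - 37*9)/(-37)) = -155*(-1)*(16 - 333)/(8*37) = -155*(-1)*(-317)/(8*37) = -155*317/296 = -49135/296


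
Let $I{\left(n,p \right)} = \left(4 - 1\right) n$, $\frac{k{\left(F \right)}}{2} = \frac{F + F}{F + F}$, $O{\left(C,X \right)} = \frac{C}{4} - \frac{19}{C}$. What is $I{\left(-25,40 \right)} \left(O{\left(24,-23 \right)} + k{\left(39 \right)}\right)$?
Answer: $- \frac{4325}{8} \approx -540.63$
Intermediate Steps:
$O{\left(C,X \right)} = - \frac{19}{C} + \frac{C}{4}$ ($O{\left(C,X \right)} = C \frac{1}{4} - \frac{19}{C} = \frac{C}{4} - \frac{19}{C} = - \frac{19}{C} + \frac{C}{4}$)
$k{\left(F \right)} = 2$ ($k{\left(F \right)} = 2 \frac{F + F}{F + F} = 2 \frac{2 F}{2 F} = 2 \cdot 2 F \frac{1}{2 F} = 2 \cdot 1 = 2$)
$I{\left(n,p \right)} = 3 n$
$I{\left(-25,40 \right)} \left(O{\left(24,-23 \right)} + k{\left(39 \right)}\right) = 3 \left(-25\right) \left(\left(- \frac{19}{24} + \frac{1}{4} \cdot 24\right) + 2\right) = - 75 \left(\left(\left(-19\right) \frac{1}{24} + 6\right) + 2\right) = - 75 \left(\left(- \frac{19}{24} + 6\right) + 2\right) = - 75 \left(\frac{125}{24} + 2\right) = \left(-75\right) \frac{173}{24} = - \frac{4325}{8}$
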